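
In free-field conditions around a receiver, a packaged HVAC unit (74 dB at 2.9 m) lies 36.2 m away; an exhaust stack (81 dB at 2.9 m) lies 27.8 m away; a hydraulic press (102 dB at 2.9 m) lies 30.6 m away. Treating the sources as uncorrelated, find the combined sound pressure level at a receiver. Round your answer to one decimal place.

81.6 dB

Apply inverse-square spreading to bring every level to the receiver, then sum 10^(L/10).
packaged HVAC unit: 74 − 20·log₁₀(36.2/2.9) = 74 − 21.93 = 52.07 dB.
exhaust stack: 81 − 20·log₁₀(27.8/2.9) = 81 − 19.63 = 61.37 dB.
hydraulic press: 102 − 20·log₁₀(30.6/2.9) = 102 − 20.47 = 81.53 dB.
Σ 10^(L/10) = 1.439e+08 → L_total = 10·log₁₀(1.439e+08) = 81.58 dB.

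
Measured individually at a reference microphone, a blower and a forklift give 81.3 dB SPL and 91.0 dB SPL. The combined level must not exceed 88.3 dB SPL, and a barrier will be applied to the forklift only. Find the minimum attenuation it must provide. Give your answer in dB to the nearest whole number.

Fixed contribution from the other source: Σ 10^(L/10) = 10^(81.3/10) = 1.349e+08 (81.30 dB SPL).
To meet 88.3 dB SPL overall, the treated forklift may contribute at most 10^(88.3/10) − 1.349e+08 = 5.412e+08, i.e. 87.33 dB SPL.
So the forklift must be reduced from 91.0 to 87.33 dB SPL: IL = 3.67 dB.

4 dB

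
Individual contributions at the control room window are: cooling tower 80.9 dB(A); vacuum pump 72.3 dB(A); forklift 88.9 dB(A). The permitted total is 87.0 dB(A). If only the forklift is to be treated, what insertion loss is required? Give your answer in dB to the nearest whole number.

Everything except the forklift sums to 10^(80.9/10) + 10^(72.3/10) = 1.400e+08 in linear terms, 81.46 dB(A).
To meet 87.0 dB(A) overall, the treated forklift may contribute at most 10^(87.0/10) − 1.400e+08 = 3.612e+08, i.e. 85.58 dB(A).
So the forklift must be reduced from 88.9 to 85.58 dB(A): IL = 3.32 dB.

3 dB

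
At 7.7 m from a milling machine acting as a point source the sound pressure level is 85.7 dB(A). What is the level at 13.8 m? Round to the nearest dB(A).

Spherical spreading from a point source gives a 20·log₁₀(r₂/r₁) drop.
L₂ = 85.7 − 20·log₁₀(13.8/7.7) = 85.7 − 5.068 = 80.63 dB(A).

81 dB(A)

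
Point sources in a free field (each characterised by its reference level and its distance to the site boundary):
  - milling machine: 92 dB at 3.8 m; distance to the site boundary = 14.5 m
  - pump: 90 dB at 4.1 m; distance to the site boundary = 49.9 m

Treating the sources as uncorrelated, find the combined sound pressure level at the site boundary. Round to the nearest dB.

81 dB

First find each source's level at the receiver (point-source: −20·log₁₀(r/r_ref)), then combine on an intensity basis.
milling machine: 92 − 20·log₁₀(14.5/3.8) = 92 − 11.63 = 80.37 dB.
pump: 90 − 20·log₁₀(49.9/4.1) = 90 − 21.71 = 68.29 dB.
Σ 10^(L/10) = 1.156e+08 → L_total = 10·log₁₀(1.156e+08) = 80.63 dB.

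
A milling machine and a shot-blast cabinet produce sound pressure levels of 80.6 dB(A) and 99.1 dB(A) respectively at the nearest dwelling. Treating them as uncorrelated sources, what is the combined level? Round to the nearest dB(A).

For uncorrelated sources the intensities add, so convert each level to linear form, sum, and take 10·log₁₀ of the total.
Σ 10^(L/10) = 10^(80.6/10) + 10^(99.1/10) = 8.243e+09.
L_total = 10·log₁₀(8.243e+09) = 99.16 dB(A).

99 dB(A)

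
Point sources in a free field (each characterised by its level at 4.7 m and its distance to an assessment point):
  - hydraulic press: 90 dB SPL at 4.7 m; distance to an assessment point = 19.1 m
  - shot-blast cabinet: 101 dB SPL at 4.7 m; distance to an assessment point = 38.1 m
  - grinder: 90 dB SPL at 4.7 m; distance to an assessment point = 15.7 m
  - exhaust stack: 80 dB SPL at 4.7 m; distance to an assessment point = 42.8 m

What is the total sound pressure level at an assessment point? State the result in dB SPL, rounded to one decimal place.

First find each source's level at the receiver (point-source: −20·log₁₀(r/r_ref)), then combine on an intensity basis.
hydraulic press: 90 − 20·log₁₀(19.1/4.7) = 90 − 12.18 = 77.82 dB SPL.
shot-blast cabinet: 101 − 20·log₁₀(38.1/4.7) = 101 − 18.18 = 82.82 dB SPL.
grinder: 90 − 20·log₁₀(15.7/4.7) = 90 − 10.48 = 79.52 dB SPL.
exhaust stack: 80 − 20·log₁₀(42.8/4.7) = 80 − 19.19 = 60.81 dB SPL.
Σ 10^(L/10) = 3.430e+08 → L_total = 10·log₁₀(3.430e+08) = 85.35 dB SPL.

85.4 dB SPL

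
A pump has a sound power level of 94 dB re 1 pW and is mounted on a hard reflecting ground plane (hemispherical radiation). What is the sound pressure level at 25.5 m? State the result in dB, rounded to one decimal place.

57.9 dB

L_p = L_w − 10·log₁₀(2π·r²) with r = 25.5 m.
2π·r² = 4086 m², 10·log₁₀ of that is 36.113 dB.
L_p = 94 − 36.113 = 57.89 dB.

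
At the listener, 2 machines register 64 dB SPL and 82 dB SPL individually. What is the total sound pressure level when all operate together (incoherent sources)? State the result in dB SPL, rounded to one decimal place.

Incoherent sources combine by intensity addition: L_total = 10·log₁₀(Σ 10^(L_i/10)).
Σ 10^(L/10) = 10^(64/10) + 10^(82/10) = 1.610e+08.
L_total = 10·log₁₀(1.610e+08) = 82.07 dB SPL.

82.1 dB SPL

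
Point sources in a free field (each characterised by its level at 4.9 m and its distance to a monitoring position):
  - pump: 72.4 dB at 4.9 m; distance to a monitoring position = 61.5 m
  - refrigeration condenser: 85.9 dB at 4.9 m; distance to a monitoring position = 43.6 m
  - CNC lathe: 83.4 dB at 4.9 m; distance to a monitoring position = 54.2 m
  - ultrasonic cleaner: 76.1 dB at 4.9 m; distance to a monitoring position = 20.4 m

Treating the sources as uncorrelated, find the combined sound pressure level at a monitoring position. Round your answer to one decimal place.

69.6 dB

Propagate each source to the receiver with L = L_ref − 20·log₁₀(r/r_ref), then add intensities.
pump: 72.4 − 20·log₁₀(61.5/4.9) = 72.4 − 21.97 = 50.43 dB.
refrigeration condenser: 85.9 − 20·log₁₀(43.6/4.9) = 85.9 − 18.99 = 66.91 dB.
CNC lathe: 83.4 − 20·log₁₀(54.2/4.9) = 83.4 − 20.88 = 62.52 dB.
ultrasonic cleaner: 76.1 − 20·log₁₀(20.4/4.9) = 76.1 − 12.39 = 63.71 dB.
Σ 10^(L/10) = 9.163e+06 → L_total = 10·log₁₀(9.163e+06) = 69.62 dB.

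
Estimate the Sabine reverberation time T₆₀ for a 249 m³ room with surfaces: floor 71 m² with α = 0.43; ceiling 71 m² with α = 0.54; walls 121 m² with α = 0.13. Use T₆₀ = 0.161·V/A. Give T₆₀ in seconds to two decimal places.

0.47 s

Total absorption A = 71·0.43 + 71·0.54 + 121·0.13 = 84.60 m² sabins.
T₆₀ = 0.161 × 249 / 84.60 = 0.474 s.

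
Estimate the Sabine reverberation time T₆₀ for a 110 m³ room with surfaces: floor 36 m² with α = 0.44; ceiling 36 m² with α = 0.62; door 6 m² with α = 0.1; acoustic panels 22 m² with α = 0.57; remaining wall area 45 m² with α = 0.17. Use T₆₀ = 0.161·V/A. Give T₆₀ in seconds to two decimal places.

A = Σ Sᵢαᵢ = 36·0.44 + 36·0.62 + 6·0.1 + 22·0.57 + 45·0.17 = 58.95 m².
T₆₀ = 0.161 × 110 / 58.95 = 0.300 s.

0.30 s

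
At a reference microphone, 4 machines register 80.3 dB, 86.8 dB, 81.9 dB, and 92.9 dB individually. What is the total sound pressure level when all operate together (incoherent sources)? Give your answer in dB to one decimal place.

94.3 dB

Incoherent sources combine by intensity addition: L_total = 10·log₁₀(Σ 10^(L_i/10)).
Σ 10^(L/10) = 10^(80.3/10) + 10^(86.8/10) + 10^(81.9/10) + 10^(92.9/10) = 2.691e+09.
L_total = 10·log₁₀(2.691e+09) = 94.30 dB.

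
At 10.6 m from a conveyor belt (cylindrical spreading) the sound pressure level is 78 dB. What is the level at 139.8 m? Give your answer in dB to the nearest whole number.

Line-source attenuation: ΔL = 10·log₁₀(r₂/r₁) = 10·log₁₀(139.8/10.6) = 11.202 dB.
L₂ = 78 − 10·log₁₀(139.8/10.6) = 78 − 11.202 = 66.80 dB.

67 dB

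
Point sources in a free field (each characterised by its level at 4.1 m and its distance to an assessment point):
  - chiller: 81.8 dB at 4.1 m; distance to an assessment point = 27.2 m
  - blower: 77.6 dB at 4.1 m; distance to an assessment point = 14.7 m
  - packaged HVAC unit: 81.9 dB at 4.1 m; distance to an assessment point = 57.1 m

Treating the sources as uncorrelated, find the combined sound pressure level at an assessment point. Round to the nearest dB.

Apply inverse-square spreading to bring every level to the receiver, then sum 10^(L/10).
chiller: 81.8 − 20·log₁₀(27.2/4.1) = 81.8 − 16.44 = 65.36 dB.
blower: 77.6 − 20·log₁₀(14.7/4.1) = 77.6 − 11.09 = 66.51 dB.
packaged HVAC unit: 81.9 − 20·log₁₀(57.1/4.1) = 81.9 − 22.88 = 59.02 dB.
Σ 10^(L/10) = 8.714e+06 → L_total = 10·log₁₀(8.714e+06) = 69.40 dB.

69 dB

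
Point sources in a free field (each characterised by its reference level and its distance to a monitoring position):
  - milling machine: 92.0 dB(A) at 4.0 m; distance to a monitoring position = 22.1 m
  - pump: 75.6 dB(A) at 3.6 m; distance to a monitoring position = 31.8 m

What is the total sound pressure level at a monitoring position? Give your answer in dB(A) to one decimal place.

Propagate each source to the receiver with L = L_ref − 20·log₁₀(r/r_ref), then add intensities.
milling machine: 92.0 − 20·log₁₀(22.1/4.0) = 92.0 − 14.85 = 77.15 dB(A).
pump: 75.6 − 20·log₁₀(31.8/3.6) = 75.6 − 18.92 = 56.68 dB(A).
Σ 10^(L/10) = 5.239e+07 → L_total = 10·log₁₀(5.239e+07) = 77.19 dB(A).

77.2 dB(A)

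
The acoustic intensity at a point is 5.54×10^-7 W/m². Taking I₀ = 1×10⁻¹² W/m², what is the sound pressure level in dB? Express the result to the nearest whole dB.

57 dB

I/I₀ = 5.54×10^-7/10⁻¹² = 5.54×10^5, and L = 10·log₁₀(I/I₀).
L = 10·(0.7435 + 5) = 57.44 dB.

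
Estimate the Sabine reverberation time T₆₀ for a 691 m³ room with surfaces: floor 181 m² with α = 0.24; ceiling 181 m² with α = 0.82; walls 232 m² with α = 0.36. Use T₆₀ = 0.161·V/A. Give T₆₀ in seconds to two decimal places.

0.40 s

A = Σ Sᵢαᵢ = 181·0.24 + 181·0.82 + 232·0.36 = 275.38 m².
T₆₀ = 0.161·V/A = 0.161·691/275.38 = 0.404 s.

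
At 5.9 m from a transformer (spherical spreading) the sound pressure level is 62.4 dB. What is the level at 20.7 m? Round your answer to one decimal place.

51.5 dB

Point-source attenuation: ΔL = 20·log₁₀(r₂/r₁) = 20·log₁₀(20.7/5.9) = 10.902 dB.
L₂ = 62.4 − 20·log₁₀(20.7/5.9) = 62.4 − 10.902 = 51.50 dB.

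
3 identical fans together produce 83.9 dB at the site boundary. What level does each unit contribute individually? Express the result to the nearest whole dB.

79 dB

3 equal contributions raise the level by 10·log₁₀ 3 = 4.771 dB, so each unit alone gives 83.9 − 4.771.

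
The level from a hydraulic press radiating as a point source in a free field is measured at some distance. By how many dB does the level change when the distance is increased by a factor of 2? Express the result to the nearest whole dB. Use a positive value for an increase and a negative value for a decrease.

-6 dB

A point source loses 6 dB per doubling of distance; generally ΔL = −20·log₁₀(r₂/r₁).
ΔL = −20·log₁₀(2) = -6.02 dB.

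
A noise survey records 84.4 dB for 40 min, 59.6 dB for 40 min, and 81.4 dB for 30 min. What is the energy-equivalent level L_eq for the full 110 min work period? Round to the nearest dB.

81 dB

The energy average is taken in the linear domain: L_eq = 10·log₁₀[(Σ tᵢ·10^(Lᵢ/10))/T], T = 110 min.
Σ tᵢ·10^(Lᵢ/10) = 40·10^(84.4/10) + 40·10^(59.6/10) + 30·10^(81.4/10) = 1.519e+10.
L_eq = 10·log₁₀(1.519e+10/110) = 81.40 dB.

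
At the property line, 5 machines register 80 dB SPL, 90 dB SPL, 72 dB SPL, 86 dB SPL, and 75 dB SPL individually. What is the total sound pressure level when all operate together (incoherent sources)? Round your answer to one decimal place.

91.9 dB SPL

For uncorrelated sources the intensities add, so convert each level to linear form, sum, and take 10·log₁₀ of the total.
Σ 10^(L/10) = 10^(80/10) + 10^(90/10) + 10^(72/10) + 10^(86/10) + 10^(75/10) = 1.546e+09.
L_total = 10·log₁₀(1.546e+09) = 91.89 dB SPL.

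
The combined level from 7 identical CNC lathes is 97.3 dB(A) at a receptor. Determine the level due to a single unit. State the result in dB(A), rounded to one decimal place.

Dividing the total intensity by 7 lowers the level by 10·log₁₀ 7 = 8.451 dB: L₁ = 97.3 − 8.451.

88.8 dB(A)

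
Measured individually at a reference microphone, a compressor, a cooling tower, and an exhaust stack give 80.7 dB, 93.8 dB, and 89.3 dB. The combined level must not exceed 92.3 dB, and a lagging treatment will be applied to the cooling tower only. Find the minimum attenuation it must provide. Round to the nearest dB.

Everything except the cooling tower sums to 10^(80.7/10) + 10^(89.3/10) = 9.686e+08 in linear terms, 89.86 dB.
The limit corresponds to 10^(92.3/10) = 1.698e+09; subtracting the fixed part leaves 7.296e+08 for the cooling tower, i.e. 88.63 dB.
Required insertion loss = 93.8 − 88.63 = 5.17 dB.

5 dB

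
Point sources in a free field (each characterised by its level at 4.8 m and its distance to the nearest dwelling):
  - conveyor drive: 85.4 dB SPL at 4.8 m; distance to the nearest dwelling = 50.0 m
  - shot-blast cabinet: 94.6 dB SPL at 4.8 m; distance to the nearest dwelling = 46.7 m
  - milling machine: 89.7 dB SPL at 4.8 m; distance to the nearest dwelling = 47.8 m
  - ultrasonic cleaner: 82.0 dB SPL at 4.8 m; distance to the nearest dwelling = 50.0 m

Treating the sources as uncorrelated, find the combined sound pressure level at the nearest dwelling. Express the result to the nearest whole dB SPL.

76 dB SPL

Apply inverse-square spreading to bring every level to the receiver, then sum 10^(L/10).
conveyor drive: 85.4 − 20·log₁₀(50.0/4.8) = 85.4 − 20.35 = 65.05 dB SPL.
shot-blast cabinet: 94.6 − 20·log₁₀(46.7/4.8) = 94.6 − 19.76 = 74.84 dB SPL.
milling machine: 89.7 − 20·log₁₀(47.8/4.8) = 89.7 − 19.96 = 69.74 dB SPL.
ultrasonic cleaner: 82.0 − 20·log₁₀(50.0/4.8) = 82.0 − 20.35 = 61.65 dB SPL.
Σ 10^(L/10) = 4.454e+07 → L_total = 10·log₁₀(4.454e+07) = 76.49 dB SPL.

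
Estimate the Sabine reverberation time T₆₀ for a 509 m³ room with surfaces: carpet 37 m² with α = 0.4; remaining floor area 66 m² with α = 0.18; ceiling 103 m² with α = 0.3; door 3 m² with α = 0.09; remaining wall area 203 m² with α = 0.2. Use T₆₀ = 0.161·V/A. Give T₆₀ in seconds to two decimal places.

0.83 s

Total absorption A = 37·0.4 + 66·0.18 + 103·0.3 + 3·0.09 + 203·0.2 = 98.45 m² sabins.
T₆₀ = 0.161 × 509 / 98.45 = 0.832 s.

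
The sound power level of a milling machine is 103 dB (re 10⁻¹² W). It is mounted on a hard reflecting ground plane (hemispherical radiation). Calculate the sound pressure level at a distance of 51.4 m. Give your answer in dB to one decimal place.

60.8 dB

Free-field hemispherical radiation: L_p = L_w − 10·log₁₀(2π·r²), r = 51.4 m.
2π·r² = 1.66e+04 m², 10·log₁₀ of that is 42.201 dB.
L_p = 103 − 42.201 = 60.80 dB.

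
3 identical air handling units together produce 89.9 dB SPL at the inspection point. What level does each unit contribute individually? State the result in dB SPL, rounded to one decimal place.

85.1 dB SPL

Dividing the total intensity by 3 lowers the level by 10·log₁₀ 3 = 4.771 dB: L₁ = 89.9 − 4.771.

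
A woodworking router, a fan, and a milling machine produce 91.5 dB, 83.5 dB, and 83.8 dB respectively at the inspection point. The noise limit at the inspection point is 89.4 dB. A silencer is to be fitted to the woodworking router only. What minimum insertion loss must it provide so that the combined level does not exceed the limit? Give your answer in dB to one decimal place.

5.4 dB

The untreated sources together contribute 10^(83.5/10) + 10^(83.8/10) = 4.638e+08, i.e. 86.66 dB.
To meet 89.4 dB overall, the treated woodworking router may contribute at most 10^(89.4/10) − 4.638e+08 = 4.072e+08, i.e. 86.10 dB.
Required insertion loss = 91.5 − 86.10 = 5.40 dB.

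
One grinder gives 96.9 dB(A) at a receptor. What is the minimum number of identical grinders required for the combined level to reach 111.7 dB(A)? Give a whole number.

31

Need L₁ + 10·log₁₀ N ≥ 111.7, i.e. log₁₀ N ≥ 1.48.
N ≥ 10^(14.8/10) = 30.200, so N = 31.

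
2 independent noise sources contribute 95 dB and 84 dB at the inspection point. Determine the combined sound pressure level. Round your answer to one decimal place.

For uncorrelated sources the intensities add, so convert each level to linear form, sum, and take 10·log₁₀ of the total.
Σ 10^(L/10) = 10^(95/10) + 10^(84/10) = 3.413e+09.
L_total = 10·log₁₀(3.413e+09) = 95.33 dB.

95.3 dB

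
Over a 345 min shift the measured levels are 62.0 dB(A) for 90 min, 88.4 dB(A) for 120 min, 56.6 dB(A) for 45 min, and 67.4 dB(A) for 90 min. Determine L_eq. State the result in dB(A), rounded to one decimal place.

83.8 dB(A)

Weight each interval's intensity by its duration and average over T = 345 min:
Σ tᵢ·10^(Lᵢ/10) = 90·10^(62.0/10) + 120·10^(88.4/10) + 45·10^(56.6/10) + 90·10^(67.4/10) = 8.368e+10.
L_eq = 10·log₁₀(8.368e+10/345) = 83.85 dB(A).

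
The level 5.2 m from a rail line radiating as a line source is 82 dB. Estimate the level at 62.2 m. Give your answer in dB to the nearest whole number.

For a line source, L₂ = L₁ − 10·log₁₀(r₂/r₁).
L₂ = 82 − 10·log₁₀(62.2/5.2) = 82 − 10.778 = 71.22 dB.

71 dB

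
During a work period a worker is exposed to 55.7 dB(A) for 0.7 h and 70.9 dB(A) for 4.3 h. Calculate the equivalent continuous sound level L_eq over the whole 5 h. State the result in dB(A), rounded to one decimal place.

70.3 dB(A)

Weight each interval's intensity by its duration and average over T = 5 h:
Σ tᵢ·10^(Lᵢ/10) = 0.7·10^(55.7/10) + 4.3·10^(70.9/10) = 5.316e+07.
L_eq = 10·log₁₀(5.316e+07/5) = 70.27 dB(A).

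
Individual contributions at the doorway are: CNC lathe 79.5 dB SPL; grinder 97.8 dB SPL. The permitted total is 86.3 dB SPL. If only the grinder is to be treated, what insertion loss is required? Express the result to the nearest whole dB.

13 dB

Everything except the grinder sums to 10^(79.5/10) = 8.913e+07 in linear terms, 79.50 dB SPL.
The limit corresponds to 10^(86.3/10) = 4.266e+08; subtracting the fixed part leaves 3.375e+08 for the grinder, i.e. 85.28 dB SPL.
Required insertion loss = 97.8 − 85.28 = 12.52 dB.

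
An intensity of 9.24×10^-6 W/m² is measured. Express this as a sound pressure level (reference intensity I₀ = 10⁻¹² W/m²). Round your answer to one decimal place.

Dividing by I₀ shifts the exponent by 12: I/I₀ = 9.24×10^6.
L = 10·(0.9657 + 6) = 69.66 dB.

69.7 dB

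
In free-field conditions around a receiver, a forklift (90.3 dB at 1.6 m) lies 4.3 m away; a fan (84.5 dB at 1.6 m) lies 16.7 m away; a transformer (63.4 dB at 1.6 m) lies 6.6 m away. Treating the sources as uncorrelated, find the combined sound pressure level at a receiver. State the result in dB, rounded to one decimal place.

Propagate each source to the receiver with L = L_ref − 20·log₁₀(r/r_ref), then add intensities.
forklift: 90.3 − 20·log₁₀(4.3/1.6) = 90.3 − 8.59 = 81.71 dB.
fan: 84.5 − 20·log₁₀(16.7/1.6) = 84.5 − 20.37 = 64.13 dB.
transformer: 63.4 − 20·log₁₀(6.6/1.6) = 63.4 − 12.31 = 51.09 dB.
Σ 10^(L/10) = 1.511e+08 → L_total = 10·log₁₀(1.511e+08) = 81.79 dB.

81.8 dB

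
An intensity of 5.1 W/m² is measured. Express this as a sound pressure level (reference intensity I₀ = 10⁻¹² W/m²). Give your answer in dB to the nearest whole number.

127 dB

I/I₀ = 5.1/10⁻¹² = 5.1×10^12, and L = 10·log₁₀(I/I₀).
L = 10·(0.7076 + 12) = 127.08 dB.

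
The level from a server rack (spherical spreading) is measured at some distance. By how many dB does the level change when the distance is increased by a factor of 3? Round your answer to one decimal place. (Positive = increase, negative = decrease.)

-9.5 dB

With spherical spreading the level changes by −20·log₁₀(r₂/r₁).
ΔL = −20·log₁₀(3) = -9.54 dB.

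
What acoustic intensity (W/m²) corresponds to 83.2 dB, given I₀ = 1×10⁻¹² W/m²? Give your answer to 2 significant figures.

I = I₀·10^(L/10) = 10⁻¹² × 10^(83.2/10) = 10^(-3.680).

0.00021 W/m²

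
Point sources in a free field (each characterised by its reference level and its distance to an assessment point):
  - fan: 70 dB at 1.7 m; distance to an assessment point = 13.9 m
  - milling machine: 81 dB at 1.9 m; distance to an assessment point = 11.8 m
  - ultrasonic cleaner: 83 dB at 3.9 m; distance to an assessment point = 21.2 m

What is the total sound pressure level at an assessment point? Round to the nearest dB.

Apply inverse-square spreading to bring every level to the receiver, then sum 10^(L/10).
fan: 70 − 20·log₁₀(13.9/1.7) = 70 − 18.25 = 51.75 dB.
milling machine: 81 − 20·log₁₀(11.8/1.9) = 81 − 15.86 = 65.14 dB.
ultrasonic cleaner: 83 − 20·log₁₀(21.2/3.9) = 83 − 14.71 = 68.29 dB.
Σ 10^(L/10) = 1.017e+07 → L_total = 10·log₁₀(1.017e+07) = 70.07 dB.

70 dB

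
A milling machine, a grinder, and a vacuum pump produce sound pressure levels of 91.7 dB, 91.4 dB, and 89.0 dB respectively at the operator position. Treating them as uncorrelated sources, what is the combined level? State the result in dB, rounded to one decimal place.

95.6 dB

For uncorrelated sources the intensities add, so convert each level to linear form, sum, and take 10·log₁₀ of the total.
Σ 10^(L/10) = 10^(91.7/10) + 10^(91.4/10) + 10^(89.0/10) = 3.654e+09.
L_total = 10·log₁₀(3.654e+09) = 95.63 dB.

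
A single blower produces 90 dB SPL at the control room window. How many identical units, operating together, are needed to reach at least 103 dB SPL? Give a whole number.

Need L₁ + 10·log₁₀ N ≥ 103, i.e. log₁₀ N ≥ 1.30.
N ≥ 10^(13.0/10) = 19.953, so N = 20.

20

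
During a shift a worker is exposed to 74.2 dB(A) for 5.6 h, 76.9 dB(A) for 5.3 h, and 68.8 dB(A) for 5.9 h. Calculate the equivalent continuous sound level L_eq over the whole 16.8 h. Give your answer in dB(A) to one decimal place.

L_eq = 10·log₁₀[(1/T)·Σ tᵢ·10^(Lᵢ/10)] with T = 16.8 h.
Σ tᵢ·10^(Lᵢ/10) = 5.6·10^(74.2/10) + 5.3·10^(76.9/10) + 5.9·10^(68.8/10) = 4.516e+08.
L_eq = 10·log₁₀(4.516e+08/16.8) = 74.29 dB(A).

74.3 dB(A)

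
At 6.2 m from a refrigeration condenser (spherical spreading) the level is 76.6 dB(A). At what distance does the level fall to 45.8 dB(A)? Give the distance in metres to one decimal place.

215.0 m

The 30.8 dB drop corresponds to a distance ratio of 10^(30.8/20) for a point source.
r₂ = 6.2·10^((76.6−45.8)/20) = 6.2·10^(30.8/20) = 214.98 m.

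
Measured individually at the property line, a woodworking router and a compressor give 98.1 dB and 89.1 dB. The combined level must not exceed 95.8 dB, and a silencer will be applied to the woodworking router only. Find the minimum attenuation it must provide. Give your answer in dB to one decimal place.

Fixed contribution from the other source: Σ 10^(L/10) = 10^(89.1/10) = 8.128e+08 (89.10 dB).
To meet 95.8 dB overall, the treated woodworking router may contribute at most 10^(95.8/10) − 8.128e+08 = 2.989e+09, i.e. 94.76 dB.
So the woodworking router must be reduced from 98.1 to 94.76 dB: IL = 3.34 dB.

3.3 dB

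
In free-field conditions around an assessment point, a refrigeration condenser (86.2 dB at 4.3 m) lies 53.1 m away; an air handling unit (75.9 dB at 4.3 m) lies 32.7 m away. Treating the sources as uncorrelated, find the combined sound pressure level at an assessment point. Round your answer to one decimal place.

65.3 dB

Apply inverse-square spreading to bring every level to the receiver, then sum 10^(L/10).
refrigeration condenser: 86.2 − 20·log₁₀(53.1/4.3) = 86.2 − 21.83 = 64.37 dB.
air handling unit: 75.9 − 20·log₁₀(32.7/4.3) = 75.9 − 17.62 = 58.28 dB.
Σ 10^(L/10) = 3.406e+06 → L_total = 10·log₁₀(3.406e+06) = 65.32 dB.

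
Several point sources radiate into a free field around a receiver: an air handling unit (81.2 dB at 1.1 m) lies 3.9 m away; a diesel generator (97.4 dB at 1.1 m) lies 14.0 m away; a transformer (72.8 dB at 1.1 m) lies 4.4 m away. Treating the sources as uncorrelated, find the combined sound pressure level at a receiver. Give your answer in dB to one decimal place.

First find each source's level at the receiver (point-source: −20·log₁₀(r/r_ref)), then combine on an intensity basis.
air handling unit: 81.2 − 20·log₁₀(3.9/1.1) = 81.2 − 10.99 = 70.21 dB.
diesel generator: 97.4 − 20·log₁₀(14.0/1.1) = 97.4 − 22.09 = 75.31 dB.
transformer: 72.8 − 20·log₁₀(4.4/1.1) = 72.8 − 12.04 = 60.76 dB.
Σ 10^(L/10) = 4.560e+07 → L_total = 10·log₁₀(4.560e+07) = 76.59 dB.

76.6 dB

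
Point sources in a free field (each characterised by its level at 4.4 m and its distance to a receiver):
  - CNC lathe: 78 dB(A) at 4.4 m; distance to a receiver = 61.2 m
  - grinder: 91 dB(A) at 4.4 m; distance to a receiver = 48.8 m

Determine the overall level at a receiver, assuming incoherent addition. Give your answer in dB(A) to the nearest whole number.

70 dB(A)

Propagate each source to the receiver with L = L_ref − 20·log₁₀(r/r_ref), then add intensities.
CNC lathe: 78 − 20·log₁₀(61.2/4.4) = 78 − 22.87 = 55.13 dB(A).
grinder: 91 − 20·log₁₀(48.8/4.4) = 91 − 20.90 = 70.10 dB(A).
Σ 10^(L/10) = 1.056e+07 → L_total = 10·log₁₀(1.056e+07) = 70.24 dB(A).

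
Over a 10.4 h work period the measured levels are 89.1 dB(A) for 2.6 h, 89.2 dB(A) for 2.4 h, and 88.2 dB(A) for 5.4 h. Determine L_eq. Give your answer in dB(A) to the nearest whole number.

L_eq = 10·log₁₀[(1/T)·Σ tᵢ·10^(Lᵢ/10)] with T = 10.4 h.
Σ tᵢ·10^(Lᵢ/10) = 2.6·10^(89.1/10) + 2.4·10^(89.2/10) + 5.4·10^(88.2/10) = 7.677e+09.
L_eq = 10·log₁₀(7.677e+09/10.4) = 88.68 dB(A).

89 dB(A)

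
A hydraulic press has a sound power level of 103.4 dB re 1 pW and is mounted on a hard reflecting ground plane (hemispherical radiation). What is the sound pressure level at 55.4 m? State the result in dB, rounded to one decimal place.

L_p = L_w − 10·log₁₀(2π·r²) with r = 55.4 m.
2π·r² = 1.928e+04 m², 10·log₁₀ of that is 42.852 dB.
L_p = 103.4 − 42.852 = 60.55 dB.

60.5 dB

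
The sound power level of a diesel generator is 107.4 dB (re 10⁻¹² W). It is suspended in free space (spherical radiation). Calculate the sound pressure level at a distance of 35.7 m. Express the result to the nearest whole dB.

65 dB

Free-field spherical radiation: L_p = L_w − 10·log₁₀(4π·r²), r = 35.7 m.
4π·r² = 1.602e+04 m², 10·log₁₀ of that is 42.045 dB.
L_p = 107.4 − 42.045 = 65.35 dB.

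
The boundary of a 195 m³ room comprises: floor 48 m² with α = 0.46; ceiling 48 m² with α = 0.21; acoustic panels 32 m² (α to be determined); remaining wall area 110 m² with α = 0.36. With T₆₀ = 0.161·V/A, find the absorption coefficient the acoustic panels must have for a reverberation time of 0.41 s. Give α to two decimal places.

Required total absorption A = 0.161·195/0.41 = 76.57 m².
Absorption from the other surfaces = 48·0.46 + 48·0.21 + 110·0.36 = 71.76 m², so the acoustic panels must supply 4.81 m² over 32 m².
α = 4.81/32 = 0.150.

0.15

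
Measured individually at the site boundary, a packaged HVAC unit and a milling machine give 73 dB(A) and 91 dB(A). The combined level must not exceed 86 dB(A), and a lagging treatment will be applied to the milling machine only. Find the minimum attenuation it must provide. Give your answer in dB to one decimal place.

Fixed contribution from the other source: Σ 10^(L/10) = 10^(73/10) = 1.995e+07 (73.00 dB(A)).
To meet 86 dB(A) overall, the treated milling machine may contribute at most 10^(86/10) − 1.995e+07 = 3.782e+08, i.e. 85.78 dB(A).
So the milling machine must be reduced from 91 to 85.78 dB(A): IL = 5.22 dB.

5.2 dB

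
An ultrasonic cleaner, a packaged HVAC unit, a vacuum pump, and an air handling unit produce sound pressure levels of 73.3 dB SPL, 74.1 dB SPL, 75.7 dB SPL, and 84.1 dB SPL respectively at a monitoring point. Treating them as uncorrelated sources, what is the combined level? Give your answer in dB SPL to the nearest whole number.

For uncorrelated sources the intensities add, so convert each level to linear form, sum, and take 10·log₁₀ of the total.
Σ 10^(L/10) = 10^(73.3/10) + 10^(74.1/10) + 10^(75.7/10) + 10^(84.1/10) = 3.413e+08.
L_total = 10·log₁₀(3.413e+08) = 85.33 dB SPL.

85 dB SPL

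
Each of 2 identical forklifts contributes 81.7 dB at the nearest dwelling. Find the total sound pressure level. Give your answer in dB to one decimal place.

L_total = L₁ + 10·log₁₀ N for N identical incoherent sources.
L_total = 81.7 + 10·log₁₀(2) = 81.7 + 3.010 = 84.71 dB.

84.7 dB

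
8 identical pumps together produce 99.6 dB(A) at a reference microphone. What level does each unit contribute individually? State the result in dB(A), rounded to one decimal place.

8 equal contributions raise the level by 10·log₁₀ 8 = 9.031 dB, so each unit alone gives 99.6 − 9.031.

90.6 dB(A)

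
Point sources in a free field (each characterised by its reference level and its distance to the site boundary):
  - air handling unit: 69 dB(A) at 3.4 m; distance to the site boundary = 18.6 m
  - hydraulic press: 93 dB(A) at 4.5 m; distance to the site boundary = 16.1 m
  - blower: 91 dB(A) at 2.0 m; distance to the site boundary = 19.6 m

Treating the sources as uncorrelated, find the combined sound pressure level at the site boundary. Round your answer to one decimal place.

82.3 dB(A)

First find each source's level at the receiver (point-source: −20·log₁₀(r/r_ref)), then combine on an intensity basis.
air handling unit: 69 − 20·log₁₀(18.6/3.4) = 69 − 14.76 = 54.24 dB(A).
hydraulic press: 93 − 20·log₁₀(16.1/4.5) = 93 − 11.07 = 81.93 dB(A).
blower: 91 − 20·log₁₀(19.6/2.0) = 91 − 19.82 = 71.18 dB(A).
Σ 10^(L/10) = 1.692e+08 → L_total = 10·log₁₀(1.692e+08) = 82.29 dB(A).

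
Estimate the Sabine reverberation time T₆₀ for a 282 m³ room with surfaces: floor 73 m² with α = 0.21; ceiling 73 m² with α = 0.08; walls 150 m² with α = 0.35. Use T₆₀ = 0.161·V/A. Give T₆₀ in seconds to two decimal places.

Summing Sᵢαᵢ: 73·0.21 + 73·0.08 + 150·0.35 = 73.67 m².
T₆₀ = 0.161·V/A = 0.161·282/73.67 = 0.616 s.

0.62 s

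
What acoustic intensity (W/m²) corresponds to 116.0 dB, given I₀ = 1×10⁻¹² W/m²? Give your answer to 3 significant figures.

0.398 W/m²

I = I₀·10^(L/10) = 10⁻¹² × 10^(116.0/10) = 10^(-0.400).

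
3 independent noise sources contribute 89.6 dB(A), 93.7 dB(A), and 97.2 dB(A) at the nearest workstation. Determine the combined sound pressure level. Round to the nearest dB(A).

99 dB(A)

For uncorrelated sources the intensities add, so convert each level to linear form, sum, and take 10·log₁₀ of the total.
Σ 10^(L/10) = 10^(89.6/10) + 10^(93.7/10) + 10^(97.2/10) = 8.504e+09.
L_total = 10·log₁₀(8.504e+09) = 99.30 dB(A).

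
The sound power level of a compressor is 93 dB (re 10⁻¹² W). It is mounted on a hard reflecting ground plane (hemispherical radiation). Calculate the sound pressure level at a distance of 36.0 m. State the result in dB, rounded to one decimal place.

53.9 dB

The power spreads over a hemisphere of area 2π·r², so L_p = L_w − 10·log₁₀(2π·r²).
2π·r² = 8143 m², 10·log₁₀ of that is 39.108 dB.
L_p = 93 − 39.108 = 53.89 dB.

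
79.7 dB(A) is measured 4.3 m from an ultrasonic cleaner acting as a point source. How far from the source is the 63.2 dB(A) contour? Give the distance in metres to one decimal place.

28.7 m

For a point source L₁ − L₂ = 20·log₁₀(r₂/r₁), so r₂ = r₁·10^((L₁−L₂)/20).
r₂ = 4.3·10^((79.7−63.2)/20) = 4.3·10^(16.5/20) = 28.74 m.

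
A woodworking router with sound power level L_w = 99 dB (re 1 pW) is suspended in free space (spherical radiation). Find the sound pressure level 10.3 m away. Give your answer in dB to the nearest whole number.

68 dB

The power spreads over a sphere of area 4π·r², so L_p = L_w − 10·log₁₀(4π·r²).
4π·r² = 1333 m², 10·log₁₀ of that is 31.249 dB.
L_p = 99 − 31.249 = 67.75 dB.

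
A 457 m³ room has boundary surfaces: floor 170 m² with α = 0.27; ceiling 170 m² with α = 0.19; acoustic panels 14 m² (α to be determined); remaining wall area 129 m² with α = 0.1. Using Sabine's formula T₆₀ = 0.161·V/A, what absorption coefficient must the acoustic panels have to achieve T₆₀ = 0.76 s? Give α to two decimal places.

A = 0.161·V/T₆₀ = 0.161·457/0.76 = 96.81 m² sabins.
Absorption from the other surfaces = 170·0.27 + 170·0.19 + 129·0.1 = 91.10 m², so the acoustic panels must supply 5.71 m² over 14 m².
α = 5.71/14 = 0.408.

0.41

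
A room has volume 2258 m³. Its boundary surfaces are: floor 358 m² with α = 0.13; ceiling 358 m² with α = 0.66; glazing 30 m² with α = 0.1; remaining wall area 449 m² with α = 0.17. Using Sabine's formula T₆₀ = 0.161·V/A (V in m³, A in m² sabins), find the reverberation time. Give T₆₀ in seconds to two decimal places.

Summing Sᵢαᵢ: 358·0.13 + 358·0.66 + 30·0.1 + 449·0.17 = 362.15 m².
T₆₀ = 0.161 × 2258 / 362.15 = 1.004 s.

1.00 s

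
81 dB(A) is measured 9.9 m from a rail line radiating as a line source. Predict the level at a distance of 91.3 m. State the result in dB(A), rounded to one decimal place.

Cylindrical spreading from a line source gives a 10·log₁₀(r₂/r₁) drop.
L₂ = 81 − 10·log₁₀(91.3/9.9) = 81 − 9.648 = 71.35 dB(A).

71.4 dB(A)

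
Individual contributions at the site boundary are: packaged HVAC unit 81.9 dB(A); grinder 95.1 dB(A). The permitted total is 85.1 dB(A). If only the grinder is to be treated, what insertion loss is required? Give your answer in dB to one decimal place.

Fixed contribution from the other source: Σ 10^(L/10) = 10^(81.9/10) = 1.549e+08 (81.90 dB(A)).
To meet 85.1 dB(A) overall, the treated grinder may contribute at most 10^(85.1/10) − 1.549e+08 = 1.687e+08, i.e. 82.27 dB(A).
Required insertion loss = 95.1 − 82.27 = 12.83 dB.

12.8 dB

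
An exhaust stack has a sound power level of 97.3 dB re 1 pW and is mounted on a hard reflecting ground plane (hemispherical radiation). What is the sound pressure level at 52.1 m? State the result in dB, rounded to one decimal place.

55.0 dB

Free-field hemispherical radiation: L_p = L_w − 10·log₁₀(2π·r²), r = 52.1 m.
2π·r² = 1.706e+04 m², 10·log₁₀ of that is 42.319 dB.
L_p = 97.3 − 42.319 = 54.98 dB.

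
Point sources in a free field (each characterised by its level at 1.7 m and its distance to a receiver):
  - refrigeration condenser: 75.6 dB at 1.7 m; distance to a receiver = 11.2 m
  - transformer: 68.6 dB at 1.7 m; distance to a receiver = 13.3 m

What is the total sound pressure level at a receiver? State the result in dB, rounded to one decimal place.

Propagate each source to the receiver with L = L_ref − 20·log₁₀(r/r_ref), then add intensities.
refrigeration condenser: 75.6 − 20·log₁₀(11.2/1.7) = 75.6 − 16.38 = 59.22 dB.
transformer: 68.6 − 20·log₁₀(13.3/1.7) = 68.6 − 17.87 = 50.73 dB.
Σ 10^(L/10) = 9.548e+05 → L_total = 10·log₁₀(9.548e+05) = 59.80 dB.

59.8 dB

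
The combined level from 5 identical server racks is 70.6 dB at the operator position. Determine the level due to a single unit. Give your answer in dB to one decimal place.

63.6 dB

Dividing the total intensity by 5 lowers the level by 10·log₁₀ 5 = 6.990 dB: L₁ = 70.6 − 6.990.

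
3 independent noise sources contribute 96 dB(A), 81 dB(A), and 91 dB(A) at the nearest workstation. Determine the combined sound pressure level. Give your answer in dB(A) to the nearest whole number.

Incoherent sources combine by intensity addition: L_total = 10·log₁₀(Σ 10^(L_i/10)).
Σ 10^(L/10) = 10^(96/10) + 10^(81/10) + 10^(91/10) = 5.366e+09.
L_total = 10·log₁₀(5.366e+09) = 97.30 dB(A).

97 dB(A)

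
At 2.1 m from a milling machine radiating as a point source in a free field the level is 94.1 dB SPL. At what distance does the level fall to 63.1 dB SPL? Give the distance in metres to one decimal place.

74.5 m

Point-source spreading drops the level by 20·log₁₀(r₂/r₁); inverting, r₂/r₁ = 10^(ΔL/20).
r₂ = 2.1·10^((94.1−63.1)/20) = 2.1·10^(31.0/20) = 74.51 m.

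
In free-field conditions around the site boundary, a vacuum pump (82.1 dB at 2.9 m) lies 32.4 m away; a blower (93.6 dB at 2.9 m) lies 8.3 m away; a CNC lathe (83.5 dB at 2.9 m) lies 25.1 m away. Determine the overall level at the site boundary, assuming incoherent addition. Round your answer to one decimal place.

Apply inverse-square spreading to bring every level to the receiver, then sum 10^(L/10).
vacuum pump: 82.1 − 20·log₁₀(32.4/2.9) = 82.1 − 20.96 = 61.14 dB.
blower: 93.6 − 20·log₁₀(8.3/2.9) = 93.6 − 9.13 = 84.47 dB.
CNC lathe: 83.5 − 20·log₁₀(25.1/2.9) = 83.5 − 18.75 = 64.75 dB.
Σ 10^(L/10) = 2.840e+08 → L_total = 10·log₁₀(2.840e+08) = 84.53 dB.

84.5 dB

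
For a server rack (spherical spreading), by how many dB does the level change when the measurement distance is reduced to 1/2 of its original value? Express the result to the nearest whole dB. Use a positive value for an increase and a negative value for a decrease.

With spherical spreading the level changes by −20·log₁₀(r₂/r₁).
ΔL = −20·log₁₀(0.5) = +6.02 dB.

+6 dB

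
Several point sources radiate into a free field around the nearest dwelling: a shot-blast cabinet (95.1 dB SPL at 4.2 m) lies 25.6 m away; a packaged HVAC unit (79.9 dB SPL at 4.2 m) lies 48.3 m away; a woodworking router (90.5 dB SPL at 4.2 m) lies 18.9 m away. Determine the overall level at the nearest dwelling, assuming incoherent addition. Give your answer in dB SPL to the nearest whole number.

82 dB SPL

First find each source's level at the receiver (point-source: −20·log₁₀(r/r_ref)), then combine on an intensity basis.
shot-blast cabinet: 95.1 − 20·log₁₀(25.6/4.2) = 95.1 − 15.70 = 79.40 dB SPL.
packaged HVAC unit: 79.9 − 20·log₁₀(48.3/4.2) = 79.9 − 21.21 = 58.69 dB SPL.
woodworking router: 90.5 − 20·log₁₀(18.9/4.2) = 90.5 − 13.06 = 77.44 dB SPL.
Σ 10^(L/10) = 1.432e+08 → L_total = 10·log₁₀(1.432e+08) = 81.56 dB SPL.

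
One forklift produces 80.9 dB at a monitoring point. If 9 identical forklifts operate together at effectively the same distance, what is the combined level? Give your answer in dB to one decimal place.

90.4 dB

L_total = L₁ + 10·log₁₀ N for N identical incoherent sources.
L_total = 80.9 + 10·log₁₀(9) = 80.9 + 9.542 = 90.44 dB.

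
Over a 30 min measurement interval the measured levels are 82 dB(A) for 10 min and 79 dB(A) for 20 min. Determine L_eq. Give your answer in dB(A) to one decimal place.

80.2 dB(A)

The energy average is taken in the linear domain: L_eq = 10·log₁₀[(Σ tᵢ·10^(Lᵢ/10))/T], T = 30 min.
Σ tᵢ·10^(Lᵢ/10) = 10·10^(82/10) + 20·10^(79/10) = 3.174e+09.
L_eq = 10·log₁₀(3.174e+09/30) = 80.24 dB(A).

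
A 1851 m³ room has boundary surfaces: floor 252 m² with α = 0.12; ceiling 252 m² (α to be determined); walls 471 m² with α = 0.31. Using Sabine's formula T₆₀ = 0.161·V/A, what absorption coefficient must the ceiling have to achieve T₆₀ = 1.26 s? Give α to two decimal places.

0.24

Required total absorption A = 0.161·1851/1.26 = 236.52 m².
Absorption from the other surfaces = 252·0.12 + 471·0.31 = 176.25 m², so the ceiling must supply 60.27 m² over 252 m².
α = 60.27/252 = 0.239.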